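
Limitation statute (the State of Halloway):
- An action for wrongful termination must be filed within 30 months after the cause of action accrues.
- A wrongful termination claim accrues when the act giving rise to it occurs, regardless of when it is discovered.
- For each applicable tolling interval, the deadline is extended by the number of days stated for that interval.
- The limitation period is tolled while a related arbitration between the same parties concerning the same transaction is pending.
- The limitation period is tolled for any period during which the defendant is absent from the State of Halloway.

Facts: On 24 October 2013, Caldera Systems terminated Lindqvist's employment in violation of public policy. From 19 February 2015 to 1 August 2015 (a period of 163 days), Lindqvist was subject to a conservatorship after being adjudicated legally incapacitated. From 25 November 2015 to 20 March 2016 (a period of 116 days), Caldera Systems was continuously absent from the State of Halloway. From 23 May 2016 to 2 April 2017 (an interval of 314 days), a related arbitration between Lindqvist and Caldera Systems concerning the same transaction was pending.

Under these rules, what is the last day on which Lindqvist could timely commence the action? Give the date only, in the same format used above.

The limitation period began to run on 24 October 2013.
The untolled deadline — 30 months after 24 October 2013 — is 24 April 2016.
The defendant's absence from the jurisdiction from 25 November 2015 to 20 March 2016 tolled the period for 116 days, extending the deadline to 18 August 2016.
Because the pending related arbitration ran from 23 May 2016 to 2 April 2017, the deadline is extended by 314 days to 28 June 2017.
The plaintiff's legal incapacity from 19 February 2015 to 1 August 2015 does not toll the period, because no stated rule makes the plaintiff's incapacity a tolling event.

28 June 2017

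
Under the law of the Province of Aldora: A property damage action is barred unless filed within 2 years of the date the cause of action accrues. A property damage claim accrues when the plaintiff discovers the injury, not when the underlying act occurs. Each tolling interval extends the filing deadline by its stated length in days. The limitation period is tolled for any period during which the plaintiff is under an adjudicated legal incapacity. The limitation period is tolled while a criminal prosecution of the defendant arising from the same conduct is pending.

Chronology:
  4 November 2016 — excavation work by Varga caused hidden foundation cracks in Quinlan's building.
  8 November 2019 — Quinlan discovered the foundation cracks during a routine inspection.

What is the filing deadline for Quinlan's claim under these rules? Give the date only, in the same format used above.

Under the discovery rule, the claim accrued on 8 November 2019, when Quinlan discovered the injury — not on the 4 November 2016 date of the underlying act.
The untolled deadline — 2 years after 8 November 2019 — is 8 November 2021.

8 November 2021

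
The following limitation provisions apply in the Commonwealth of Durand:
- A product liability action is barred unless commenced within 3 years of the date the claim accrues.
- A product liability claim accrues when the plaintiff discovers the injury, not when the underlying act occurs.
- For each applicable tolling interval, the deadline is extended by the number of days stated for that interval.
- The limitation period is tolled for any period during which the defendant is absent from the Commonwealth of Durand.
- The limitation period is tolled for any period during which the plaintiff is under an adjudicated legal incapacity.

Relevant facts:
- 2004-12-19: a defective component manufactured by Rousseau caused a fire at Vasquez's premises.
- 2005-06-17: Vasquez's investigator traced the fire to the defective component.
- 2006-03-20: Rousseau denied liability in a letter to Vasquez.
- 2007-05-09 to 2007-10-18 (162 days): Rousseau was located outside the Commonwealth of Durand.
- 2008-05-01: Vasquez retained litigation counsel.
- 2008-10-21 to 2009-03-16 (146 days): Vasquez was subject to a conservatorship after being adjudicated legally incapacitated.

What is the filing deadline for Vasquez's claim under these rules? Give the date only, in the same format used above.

2009-04-21

Under the discovery rule, the claim accrued on 2005-06-17, when Vasquez discovered the injury — not on the 2004-12-19 date of the underlying act.
3 years from 2005-06-17 is 2008-06-17.
The defendant's absence from the jurisdiction from 2007-05-09 to 2007-10-18 tolled the period for 162 days, extending the deadline to 2008-11-26.
Because the plaintiff's legal incapacity ran from 2008-10-21 to 2009-03-16, the deadline is extended by 146 days to 2009-04-21.
None of the other events listed affects the running of the period under the stated rules.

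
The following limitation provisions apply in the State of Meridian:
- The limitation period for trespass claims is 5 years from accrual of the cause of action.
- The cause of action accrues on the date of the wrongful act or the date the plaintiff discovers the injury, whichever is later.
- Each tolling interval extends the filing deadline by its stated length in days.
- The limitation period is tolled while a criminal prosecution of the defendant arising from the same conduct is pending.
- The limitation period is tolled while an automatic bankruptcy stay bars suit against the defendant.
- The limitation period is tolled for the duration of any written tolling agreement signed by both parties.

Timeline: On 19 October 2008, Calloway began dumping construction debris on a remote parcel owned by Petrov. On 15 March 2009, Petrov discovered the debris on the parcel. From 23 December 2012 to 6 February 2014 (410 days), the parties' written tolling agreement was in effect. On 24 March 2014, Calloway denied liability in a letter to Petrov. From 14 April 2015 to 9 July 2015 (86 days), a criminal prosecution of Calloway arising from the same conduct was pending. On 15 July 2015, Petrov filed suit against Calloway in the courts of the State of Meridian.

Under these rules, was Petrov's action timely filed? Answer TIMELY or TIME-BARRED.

TIMELY

Taking the later of the act (19 October 2008) and discovery (15 March 2009), the claim accrued on 15 March 2009.
5 years from 15 March 2009 is 15 March 2014.
The period was tolled for 410 days by the written tolling agreement (23 December 2012 to 6 February 2014), pushing the deadline to 29 April 2015.
The period was tolled for 86 days by the pending criminal prosecution (14 April 2015 to 9 July 2015), pushing the deadline to 24 July 2015.
The other events in the timeline have no effect on the limitation period under the stated rules.
Petrov filed on 15 July 2015, before the 24 July 2015 deadline, so the action is timely.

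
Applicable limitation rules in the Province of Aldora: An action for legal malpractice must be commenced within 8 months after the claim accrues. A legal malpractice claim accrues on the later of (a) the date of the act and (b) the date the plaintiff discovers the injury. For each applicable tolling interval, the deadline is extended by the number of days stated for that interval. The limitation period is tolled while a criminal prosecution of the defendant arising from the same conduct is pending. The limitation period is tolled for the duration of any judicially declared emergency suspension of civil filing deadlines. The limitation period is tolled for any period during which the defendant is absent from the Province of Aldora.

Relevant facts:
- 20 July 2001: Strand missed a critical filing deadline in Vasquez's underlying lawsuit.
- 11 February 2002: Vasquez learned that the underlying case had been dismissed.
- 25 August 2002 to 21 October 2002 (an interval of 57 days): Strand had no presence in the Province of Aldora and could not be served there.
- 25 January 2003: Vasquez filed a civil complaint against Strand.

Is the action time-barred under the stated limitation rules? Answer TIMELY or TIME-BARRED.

TIME-BARRED

Taking the later of the act (20 July 2001) and discovery (11 February 2002), the claim accrued on 11 February 2002.
Adding the 8 months base period to 11 February 2002 gives a deadline of 11 October 2002, before any tolling.
Because the defendant's absence from the jurisdiction ran from 25 August 2002 to 21 October 2002, the deadline is extended by 57 days to 7 December 2002.
Filing on 25 January 2003 missed the 7 December 2002 deadline — the action is time-barred.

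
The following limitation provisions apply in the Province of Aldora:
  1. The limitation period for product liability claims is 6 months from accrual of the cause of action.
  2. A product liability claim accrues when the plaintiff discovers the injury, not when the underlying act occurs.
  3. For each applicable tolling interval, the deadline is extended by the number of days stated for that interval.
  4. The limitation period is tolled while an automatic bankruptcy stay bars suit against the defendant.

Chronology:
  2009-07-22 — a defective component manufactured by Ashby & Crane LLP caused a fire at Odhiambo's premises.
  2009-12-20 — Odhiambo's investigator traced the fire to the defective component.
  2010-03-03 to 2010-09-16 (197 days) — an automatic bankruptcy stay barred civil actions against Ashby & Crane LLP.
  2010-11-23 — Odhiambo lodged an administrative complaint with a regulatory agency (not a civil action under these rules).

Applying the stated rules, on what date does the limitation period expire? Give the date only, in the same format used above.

2011-01-03

The claim did not accrue until Odhiambo discovered the injury on 2009-12-20; the 2009-07-22 act date does not start the clock under the stated rule.
6 months from 2009-12-20 is 2010-06-20.
The period was tolled for 197 days by the automatic bankruptcy stay (2010-03-03 to 2010-09-16), pushing the deadline to 2011-01-03.
The other events in the timeline have no effect on the limitation period under the stated rules.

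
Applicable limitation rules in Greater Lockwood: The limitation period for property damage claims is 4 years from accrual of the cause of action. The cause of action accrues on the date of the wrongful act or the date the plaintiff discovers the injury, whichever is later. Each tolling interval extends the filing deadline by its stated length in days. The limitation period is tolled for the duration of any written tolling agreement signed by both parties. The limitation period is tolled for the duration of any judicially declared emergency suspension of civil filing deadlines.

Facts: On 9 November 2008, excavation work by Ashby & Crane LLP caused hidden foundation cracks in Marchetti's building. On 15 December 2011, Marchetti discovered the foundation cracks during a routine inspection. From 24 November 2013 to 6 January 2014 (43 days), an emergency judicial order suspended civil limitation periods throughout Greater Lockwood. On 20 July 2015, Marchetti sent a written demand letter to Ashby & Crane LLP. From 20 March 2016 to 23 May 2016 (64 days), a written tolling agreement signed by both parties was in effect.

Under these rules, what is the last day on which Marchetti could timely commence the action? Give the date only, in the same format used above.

27 January 2016

Taking the later of the act (9 November 2008) and discovery (15 December 2011), the claim accrued on 15 December 2011.
4 years from 15 December 2011 is 15 December 2015.
Because the emergency suspension of filing deadlines ran from 24 November 2013 to 6 January 2014, the deadline is extended by 43 days to 27 January 2016.
By the time the written tolling agreement began on 20 March 2016, the limitation period had already expired on 27 January 2016; that interval cannot revive it.
None of the other events listed affects the running of the period under the stated rules.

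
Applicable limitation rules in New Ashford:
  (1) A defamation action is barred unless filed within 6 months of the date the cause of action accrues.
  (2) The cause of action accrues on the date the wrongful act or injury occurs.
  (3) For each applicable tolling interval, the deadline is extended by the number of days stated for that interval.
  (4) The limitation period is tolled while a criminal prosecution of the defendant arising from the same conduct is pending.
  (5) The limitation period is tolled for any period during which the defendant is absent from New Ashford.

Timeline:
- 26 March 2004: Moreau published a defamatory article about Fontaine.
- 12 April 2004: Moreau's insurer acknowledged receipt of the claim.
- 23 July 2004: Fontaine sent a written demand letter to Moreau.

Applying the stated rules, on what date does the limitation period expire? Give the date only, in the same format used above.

The cause of action accrued on 26 March 2004, the date of the act.
6 months from 26 March 2004 is 26 September 2004.
The other events in the timeline have no effect on the limitation period under the stated rules.

26 September 2004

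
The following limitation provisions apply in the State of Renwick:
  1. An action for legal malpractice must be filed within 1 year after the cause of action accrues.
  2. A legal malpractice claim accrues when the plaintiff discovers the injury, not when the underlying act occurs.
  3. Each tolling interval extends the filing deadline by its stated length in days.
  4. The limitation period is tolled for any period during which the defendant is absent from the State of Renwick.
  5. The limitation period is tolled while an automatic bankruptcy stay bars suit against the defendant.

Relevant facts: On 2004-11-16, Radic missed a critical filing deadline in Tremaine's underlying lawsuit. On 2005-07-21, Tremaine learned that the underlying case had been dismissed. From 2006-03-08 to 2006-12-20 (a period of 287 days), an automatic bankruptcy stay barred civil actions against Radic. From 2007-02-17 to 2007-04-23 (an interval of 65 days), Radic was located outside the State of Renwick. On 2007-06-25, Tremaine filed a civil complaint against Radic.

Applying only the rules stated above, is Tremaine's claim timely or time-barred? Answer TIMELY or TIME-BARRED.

Accrual is tied to discovery, so the period began on 2005-07-21 rather than on 2004-11-16 when the act occurred.
The untolled deadline — 1 year after 2005-07-21 — is 2006-07-21.
The period was tolled for 287 days by the automatic bankruptcy stay (2006-03-08 to 2006-12-20), pushing the deadline to 2007-05-04.
Because the defendant's absence from the jurisdiction ran from 2007-02-17 to 2007-04-23, the deadline is extended by 65 days to 2007-07-08.
Tremaine filed on 2007-06-25, before the 2007-07-08 deadline, so the action is timely.

TIMELY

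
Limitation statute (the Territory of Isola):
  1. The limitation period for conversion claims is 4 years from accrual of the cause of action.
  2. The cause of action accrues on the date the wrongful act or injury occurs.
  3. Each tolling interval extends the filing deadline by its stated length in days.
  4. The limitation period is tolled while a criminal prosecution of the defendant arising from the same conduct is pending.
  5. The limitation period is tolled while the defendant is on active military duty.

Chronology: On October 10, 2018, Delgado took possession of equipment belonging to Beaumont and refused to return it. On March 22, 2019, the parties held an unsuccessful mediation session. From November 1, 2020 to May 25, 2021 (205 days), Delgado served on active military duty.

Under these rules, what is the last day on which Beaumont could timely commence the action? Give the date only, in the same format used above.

The cause of action accrued on October 10, 2018, the date of the act.
Adding the 4 years base period to October 10, 2018 gives a deadline of October 10, 2022, before any tolling.
The defendant's active military service from November 1, 2020 to May 25, 2021 tolled the period for 205 days, extending the deadline to May 3, 2023.
The other events in the timeline have no effect on the limitation period under the stated rules.

May 3, 2023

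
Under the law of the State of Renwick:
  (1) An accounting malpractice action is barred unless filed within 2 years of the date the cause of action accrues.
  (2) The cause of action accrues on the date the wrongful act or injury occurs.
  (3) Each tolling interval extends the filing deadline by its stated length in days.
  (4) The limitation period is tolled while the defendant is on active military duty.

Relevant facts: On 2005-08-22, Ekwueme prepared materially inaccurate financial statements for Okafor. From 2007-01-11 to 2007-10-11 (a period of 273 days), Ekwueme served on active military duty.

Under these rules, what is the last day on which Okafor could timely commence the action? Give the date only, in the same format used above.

2008-05-21

The cause of action accrued on 2005-08-22, the date of the act.
Adding the 2 years base period to 2005-08-22 gives a deadline of 2007-08-22, before any tolling.
The period was tolled for 273 days by the defendant's active military service (2007-01-11 to 2007-10-11), pushing the deadline to 2008-05-21.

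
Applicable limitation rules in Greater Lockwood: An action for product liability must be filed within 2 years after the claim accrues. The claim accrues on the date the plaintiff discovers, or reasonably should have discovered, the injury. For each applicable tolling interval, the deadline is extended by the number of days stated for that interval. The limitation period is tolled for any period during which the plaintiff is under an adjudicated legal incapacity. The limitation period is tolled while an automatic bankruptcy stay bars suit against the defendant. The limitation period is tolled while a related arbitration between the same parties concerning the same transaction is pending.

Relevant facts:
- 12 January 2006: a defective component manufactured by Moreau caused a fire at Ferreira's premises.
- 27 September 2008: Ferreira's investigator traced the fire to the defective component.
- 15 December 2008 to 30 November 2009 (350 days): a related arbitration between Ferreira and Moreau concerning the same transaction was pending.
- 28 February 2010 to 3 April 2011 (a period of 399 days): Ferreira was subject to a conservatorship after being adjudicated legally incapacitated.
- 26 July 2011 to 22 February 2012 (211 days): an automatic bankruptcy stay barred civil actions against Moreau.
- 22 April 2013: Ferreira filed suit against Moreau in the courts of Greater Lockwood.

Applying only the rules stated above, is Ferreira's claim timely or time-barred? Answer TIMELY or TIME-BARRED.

TIMELY

Accrual is tied to discovery, so the period began on 27 September 2008 rather than on 12 January 2006 when the act occurred.
Adding the 2 years base period to 27 September 2008 gives a deadline of 27 September 2010, before any tolling.
The period was tolled for 350 days by the pending related arbitration (15 December 2008 to 30 November 2009), pushing the deadline to 12 September 2011.
The period was tolled for 399 days by the plaintiff's legal incapacity (28 February 2010 to 3 April 2011), pushing the deadline to 15 October 2012.
The automatic bankruptcy stay from 26 July 2011 to 22 February 2012 tolled the period for 211 days, extending the deadline to 14 May 2013.
Filing on 22 April 2013 beat the 14 May 2013 deadline — the action is timely.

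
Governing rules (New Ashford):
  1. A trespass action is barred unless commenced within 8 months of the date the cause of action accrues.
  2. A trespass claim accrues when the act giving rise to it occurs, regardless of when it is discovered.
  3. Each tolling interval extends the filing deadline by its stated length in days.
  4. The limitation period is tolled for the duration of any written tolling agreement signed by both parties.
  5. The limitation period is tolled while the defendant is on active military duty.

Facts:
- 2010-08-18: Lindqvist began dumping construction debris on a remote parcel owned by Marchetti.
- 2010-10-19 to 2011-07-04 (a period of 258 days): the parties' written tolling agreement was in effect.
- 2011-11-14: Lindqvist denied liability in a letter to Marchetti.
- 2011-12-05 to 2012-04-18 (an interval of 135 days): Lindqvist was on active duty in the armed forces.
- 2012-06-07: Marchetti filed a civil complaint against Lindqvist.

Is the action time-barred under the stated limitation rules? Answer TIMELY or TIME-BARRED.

TIME-BARRED

The limitation period began to run on 2010-08-18.
The untolled deadline — 8 months after 2010-08-18 — is 2011-04-18.
The written tolling agreement from 2010-10-19 to 2011-07-04 tolled the period for 258 days, extending the deadline to 2012-01-01.
The period was tolled for 135 days by the defendant's active military service (2011-12-05 to 2012-04-18), pushing the deadline to 2012-05-15.
None of the other events listed affects the running of the period under the stated rules.
The 2012-06-07 filing falls after the 2012-05-15 deadline; the claim is time-barred.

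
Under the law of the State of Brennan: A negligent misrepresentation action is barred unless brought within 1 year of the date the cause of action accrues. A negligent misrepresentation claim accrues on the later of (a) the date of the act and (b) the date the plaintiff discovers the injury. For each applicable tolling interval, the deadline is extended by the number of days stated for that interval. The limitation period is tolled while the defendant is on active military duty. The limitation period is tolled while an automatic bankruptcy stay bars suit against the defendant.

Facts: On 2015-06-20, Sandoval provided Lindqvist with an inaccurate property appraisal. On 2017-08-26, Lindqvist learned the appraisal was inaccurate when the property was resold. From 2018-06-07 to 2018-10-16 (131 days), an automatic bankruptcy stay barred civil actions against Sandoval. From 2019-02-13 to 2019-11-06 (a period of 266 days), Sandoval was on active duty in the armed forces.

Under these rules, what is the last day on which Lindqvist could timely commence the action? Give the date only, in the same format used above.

Because discovery on 2017-08-26 post-dates the 2015-06-20 act, accrual under the later-of rule falls on 2017-08-26.
The untolled deadline — 1 year after 2017-08-26 — is 2018-08-26.
Because the automatic bankruptcy stay ran from 2018-06-07 to 2018-10-16, the deadline is extended by 131 days to 2019-01-04.
The defendant's active military service from 2019-02-13 to 2019-11-06 began after the period had already run on 2019-01-04, so it has no tolling effect.

2019-01-04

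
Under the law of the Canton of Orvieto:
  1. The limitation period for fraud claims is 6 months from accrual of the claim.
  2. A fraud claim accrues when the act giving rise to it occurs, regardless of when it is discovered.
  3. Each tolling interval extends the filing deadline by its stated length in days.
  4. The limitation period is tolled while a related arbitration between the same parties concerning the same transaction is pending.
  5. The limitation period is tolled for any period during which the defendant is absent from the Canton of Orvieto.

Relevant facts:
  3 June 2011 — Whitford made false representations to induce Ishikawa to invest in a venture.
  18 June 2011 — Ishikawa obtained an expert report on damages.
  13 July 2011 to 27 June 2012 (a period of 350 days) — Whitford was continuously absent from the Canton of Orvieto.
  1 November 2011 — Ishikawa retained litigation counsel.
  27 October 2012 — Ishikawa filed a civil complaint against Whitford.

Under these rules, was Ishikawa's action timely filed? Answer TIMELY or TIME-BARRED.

The claim accrued on 3 June 2011, the date of the act.
Adding the 6 months base period to 3 June 2011 gives a deadline of 3 December 2011, before any tolling.
The period was tolled for 350 days by the defendant's absence from the jurisdiction (13 July 2011 to 27 June 2012), pushing the deadline to 17 November 2012.
Nothing else in the chronology tolls or restarts the period.
The 27 October 2012 filing precedes the 17 November 2012 deadline; the claim is timely.

TIMELY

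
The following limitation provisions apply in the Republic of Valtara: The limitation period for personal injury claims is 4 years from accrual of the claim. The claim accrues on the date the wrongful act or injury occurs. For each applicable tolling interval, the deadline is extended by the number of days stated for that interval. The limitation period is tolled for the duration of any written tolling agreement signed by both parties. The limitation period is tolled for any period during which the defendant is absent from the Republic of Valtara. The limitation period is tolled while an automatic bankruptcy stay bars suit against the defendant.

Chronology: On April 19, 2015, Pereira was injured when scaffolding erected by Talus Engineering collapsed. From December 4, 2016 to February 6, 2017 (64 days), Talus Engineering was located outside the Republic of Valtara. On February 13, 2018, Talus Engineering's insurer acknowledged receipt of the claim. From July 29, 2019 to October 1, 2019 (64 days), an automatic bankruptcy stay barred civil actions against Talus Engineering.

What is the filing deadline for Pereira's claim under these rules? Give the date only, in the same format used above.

The claim accrued on April 19, 2015, the date of the act.
The untolled deadline — 4 years after April 19, 2015 — is April 19, 2019.
Because the defendant's absence from the jurisdiction ran from December 4, 2016 to February 6, 2017, the deadline is extended by 64 days to June 22, 2019.
The automatic bankruptcy stay starting July 29, 2019 came too late — the period had run on June 22, 2019 — and so does not extend the deadline.
The other events in the timeline have no effect on the limitation period under the stated rules.

June 22, 2019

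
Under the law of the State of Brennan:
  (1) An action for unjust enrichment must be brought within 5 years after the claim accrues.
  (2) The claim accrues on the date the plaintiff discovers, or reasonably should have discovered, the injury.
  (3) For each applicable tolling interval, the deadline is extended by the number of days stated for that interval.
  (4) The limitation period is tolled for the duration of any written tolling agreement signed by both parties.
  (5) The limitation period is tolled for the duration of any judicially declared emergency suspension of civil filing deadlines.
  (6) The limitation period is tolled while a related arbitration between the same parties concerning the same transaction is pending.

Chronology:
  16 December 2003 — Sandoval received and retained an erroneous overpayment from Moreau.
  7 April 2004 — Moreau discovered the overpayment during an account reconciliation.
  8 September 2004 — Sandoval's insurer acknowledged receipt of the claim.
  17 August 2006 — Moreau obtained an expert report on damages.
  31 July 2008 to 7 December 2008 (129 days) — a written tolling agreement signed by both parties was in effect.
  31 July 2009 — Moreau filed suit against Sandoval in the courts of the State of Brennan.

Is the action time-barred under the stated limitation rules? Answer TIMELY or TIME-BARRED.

Accrual is tied to discovery, so the period began on 7 April 2004 rather than on 16 December 2003 when the act occurred.
The untolled deadline — 5 years after 7 April 2004 — is 7 April 2009.
The written tolling agreement from 31 July 2008 to 7 December 2008 tolled the period for 129 days, extending the deadline to 14 August 2009.
None of the other events listed affects the running of the period under the stated rules.
Moreau filed on 31 July 2009, before the 14 August 2009 deadline, so the action is timely.

TIMELY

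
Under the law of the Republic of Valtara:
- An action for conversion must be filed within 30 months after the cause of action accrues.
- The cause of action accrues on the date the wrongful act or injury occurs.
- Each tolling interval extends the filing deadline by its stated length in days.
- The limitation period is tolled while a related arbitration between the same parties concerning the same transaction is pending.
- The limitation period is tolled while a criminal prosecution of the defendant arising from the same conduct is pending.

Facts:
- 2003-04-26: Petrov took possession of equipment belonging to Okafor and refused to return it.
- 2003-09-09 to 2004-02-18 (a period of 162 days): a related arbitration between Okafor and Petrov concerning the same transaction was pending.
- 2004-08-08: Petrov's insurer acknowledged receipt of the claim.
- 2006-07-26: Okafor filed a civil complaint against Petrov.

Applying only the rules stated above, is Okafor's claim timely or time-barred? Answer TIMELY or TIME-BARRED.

The claim accrued on 2003-04-26, when the wrongful act occurred.
30 months from 2003-04-26 is 2005-10-26.
Because the pending related arbitration ran from 2003-09-09 to 2004-02-18, the deadline is extended by 162 days to 2006-04-06.
The other events in the timeline have no effect on the limitation period under the stated rules.
Filing on 2006-07-26 missed the 2006-04-06 deadline — the action is time-barred.

TIME-BARRED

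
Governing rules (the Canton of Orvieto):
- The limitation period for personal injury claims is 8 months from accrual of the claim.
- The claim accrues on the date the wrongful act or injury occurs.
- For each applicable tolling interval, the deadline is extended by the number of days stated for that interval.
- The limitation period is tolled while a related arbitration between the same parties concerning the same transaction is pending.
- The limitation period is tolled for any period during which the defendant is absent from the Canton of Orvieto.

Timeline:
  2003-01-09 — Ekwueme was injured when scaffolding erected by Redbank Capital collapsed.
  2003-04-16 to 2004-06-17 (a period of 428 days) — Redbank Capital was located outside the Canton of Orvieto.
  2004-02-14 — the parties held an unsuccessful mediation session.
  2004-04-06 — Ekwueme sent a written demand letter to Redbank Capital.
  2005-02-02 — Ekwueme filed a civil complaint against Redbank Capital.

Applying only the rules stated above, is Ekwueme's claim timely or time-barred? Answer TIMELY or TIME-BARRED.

TIME-BARRED

The claim accrued on 2003-01-09, the date of the act.
8 months from 2003-01-09 is 2003-09-09.
The period was tolled for 428 days by the defendant's absence from the jurisdiction (2003-04-16 to 2004-06-17), pushing the deadline to 2004-11-10.
None of the other events listed affects the running of the period under the stated rules.
The 2005-02-02 filing falls after the 2004-11-10 deadline; the claim is time-barred.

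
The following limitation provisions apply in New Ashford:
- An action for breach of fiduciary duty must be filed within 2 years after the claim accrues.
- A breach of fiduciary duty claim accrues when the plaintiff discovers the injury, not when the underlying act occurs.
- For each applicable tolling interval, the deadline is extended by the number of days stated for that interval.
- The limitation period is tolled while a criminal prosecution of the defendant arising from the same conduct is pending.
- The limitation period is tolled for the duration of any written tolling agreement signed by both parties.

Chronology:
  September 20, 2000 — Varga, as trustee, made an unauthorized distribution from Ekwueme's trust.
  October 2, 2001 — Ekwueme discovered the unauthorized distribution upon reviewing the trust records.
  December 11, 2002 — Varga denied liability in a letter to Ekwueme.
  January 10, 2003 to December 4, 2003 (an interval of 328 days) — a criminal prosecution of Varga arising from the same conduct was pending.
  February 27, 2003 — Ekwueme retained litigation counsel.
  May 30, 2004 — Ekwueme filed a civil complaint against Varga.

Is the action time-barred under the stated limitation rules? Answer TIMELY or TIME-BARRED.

TIMELY

Accrual is tied to discovery, so the period began on October 2, 2001 rather than on September 20, 2000 when the act occurred.
2 years from October 2, 2001 is October 2, 2003.
Because the pending criminal prosecution ran from January 10, 2003 to December 4, 2003, the deadline is extended by 328 days to August 25, 2004.
None of the other events listed affects the running of the period under the stated rules.
The May 30, 2004 filing precedes the August 25, 2004 deadline; the claim is timely.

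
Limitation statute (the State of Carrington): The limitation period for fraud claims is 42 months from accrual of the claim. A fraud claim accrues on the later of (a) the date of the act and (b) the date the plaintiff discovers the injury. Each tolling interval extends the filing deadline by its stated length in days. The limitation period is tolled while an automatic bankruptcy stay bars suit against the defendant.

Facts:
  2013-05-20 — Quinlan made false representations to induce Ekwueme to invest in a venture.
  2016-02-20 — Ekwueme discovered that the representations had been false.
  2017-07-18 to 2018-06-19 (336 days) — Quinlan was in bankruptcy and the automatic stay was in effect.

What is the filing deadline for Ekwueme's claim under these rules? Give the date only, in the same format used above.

2020-07-21

Because discovery on 2016-02-20 post-dates the 2013-05-20 act, accrual under the later-of rule falls on 2016-02-20.
42 months from 2016-02-20 is 2019-08-20.
The period was tolled for 336 days by the automatic bankruptcy stay (2017-07-18 to 2018-06-19), pushing the deadline to 2020-07-21.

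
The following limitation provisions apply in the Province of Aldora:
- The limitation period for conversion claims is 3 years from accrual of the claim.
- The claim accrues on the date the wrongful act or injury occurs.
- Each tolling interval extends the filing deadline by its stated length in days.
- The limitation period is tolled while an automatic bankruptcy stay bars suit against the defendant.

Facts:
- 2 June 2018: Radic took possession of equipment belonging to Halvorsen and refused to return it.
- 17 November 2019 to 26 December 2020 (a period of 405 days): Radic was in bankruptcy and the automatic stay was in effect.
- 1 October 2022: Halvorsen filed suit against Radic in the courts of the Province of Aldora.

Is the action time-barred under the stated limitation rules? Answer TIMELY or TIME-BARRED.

The claim accrued on 2 June 2018, when the wrongful act occurred.
Adding the 3 years base period to 2 June 2018 gives a deadline of 2 June 2021, before any tolling.
Because the automatic bankruptcy stay ran from 17 November 2019 to 26 December 2020, the deadline is extended by 405 days to 12 July 2022.
Halvorsen filed on 1 October 2022, after the 12 July 2022 deadline, so the action is time-barred.

TIME-BARRED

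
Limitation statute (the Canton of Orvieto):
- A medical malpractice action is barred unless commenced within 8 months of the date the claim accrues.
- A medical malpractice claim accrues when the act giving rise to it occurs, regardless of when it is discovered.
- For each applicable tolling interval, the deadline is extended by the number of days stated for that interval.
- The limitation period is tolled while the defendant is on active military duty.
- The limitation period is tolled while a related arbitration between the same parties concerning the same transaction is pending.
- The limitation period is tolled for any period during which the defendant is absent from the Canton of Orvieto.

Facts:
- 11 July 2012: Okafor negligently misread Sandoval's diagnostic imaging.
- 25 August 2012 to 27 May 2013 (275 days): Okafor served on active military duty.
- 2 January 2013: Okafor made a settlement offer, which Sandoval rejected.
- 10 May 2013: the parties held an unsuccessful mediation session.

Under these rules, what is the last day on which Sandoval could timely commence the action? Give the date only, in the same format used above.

11 December 2013

The limitation period began to run on 11 July 2012.
8 months from 11 July 2012 is 11 March 2013.
The period was tolled for 275 days by the defendant's active military service (25 August 2012 to 27 May 2013), pushing the deadline to 11 December 2013.
Nothing else in the chronology tolls or restarts the period.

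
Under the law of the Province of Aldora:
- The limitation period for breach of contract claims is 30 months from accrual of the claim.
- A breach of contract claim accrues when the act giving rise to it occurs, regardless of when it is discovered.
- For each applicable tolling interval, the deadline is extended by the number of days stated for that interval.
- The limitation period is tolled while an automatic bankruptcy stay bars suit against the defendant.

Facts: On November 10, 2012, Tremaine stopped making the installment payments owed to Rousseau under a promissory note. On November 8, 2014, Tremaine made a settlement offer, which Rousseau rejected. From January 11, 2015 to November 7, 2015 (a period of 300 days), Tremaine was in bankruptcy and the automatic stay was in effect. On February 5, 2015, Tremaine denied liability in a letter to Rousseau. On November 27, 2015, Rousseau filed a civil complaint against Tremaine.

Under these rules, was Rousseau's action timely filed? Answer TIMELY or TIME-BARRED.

The claim accrued on November 10, 2012, when the wrongful act occurred.
The untolled deadline — 30 months after November 10, 2012 — is May 10, 2015.
Because the automatic bankruptcy stay ran from January 11, 2015 to November 7, 2015, the deadline is extended by 300 days to March 5, 2016.
Nothing else in the chronology tolls or restarts the period.
The November 27, 2015 filing precedes the March 5, 2016 deadline; the claim is timely.

TIMELY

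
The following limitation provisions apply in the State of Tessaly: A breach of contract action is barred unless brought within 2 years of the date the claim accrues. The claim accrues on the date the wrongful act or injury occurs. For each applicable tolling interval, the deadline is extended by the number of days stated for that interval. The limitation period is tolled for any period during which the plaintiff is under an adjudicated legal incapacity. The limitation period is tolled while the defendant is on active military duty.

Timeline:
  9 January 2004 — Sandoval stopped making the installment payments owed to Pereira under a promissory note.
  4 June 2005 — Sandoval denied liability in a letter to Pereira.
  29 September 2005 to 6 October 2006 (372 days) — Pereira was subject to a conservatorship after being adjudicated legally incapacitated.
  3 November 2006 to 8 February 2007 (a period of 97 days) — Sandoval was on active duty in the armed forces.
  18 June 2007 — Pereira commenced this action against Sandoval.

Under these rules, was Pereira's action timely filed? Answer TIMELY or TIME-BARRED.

The claim accrued on 9 January 2004, when the wrongful act occurred.
Adding the 2 years base period to 9 January 2004 gives a deadline of 9 January 2006, before any tolling.
The period was tolled for 372 days by the plaintiff's legal incapacity (29 September 2005 to 6 October 2006), pushing the deadline to 16 January 2007.
The period was tolled for 97 days by the defendant's active military service (3 November 2006 to 8 February 2007), pushing the deadline to 23 April 2007.
None of the other events listed affects the running of the period under the stated rules.
Filing on 18 June 2007 missed the 23 April 2007 deadline — the action is time-barred.

TIME-BARRED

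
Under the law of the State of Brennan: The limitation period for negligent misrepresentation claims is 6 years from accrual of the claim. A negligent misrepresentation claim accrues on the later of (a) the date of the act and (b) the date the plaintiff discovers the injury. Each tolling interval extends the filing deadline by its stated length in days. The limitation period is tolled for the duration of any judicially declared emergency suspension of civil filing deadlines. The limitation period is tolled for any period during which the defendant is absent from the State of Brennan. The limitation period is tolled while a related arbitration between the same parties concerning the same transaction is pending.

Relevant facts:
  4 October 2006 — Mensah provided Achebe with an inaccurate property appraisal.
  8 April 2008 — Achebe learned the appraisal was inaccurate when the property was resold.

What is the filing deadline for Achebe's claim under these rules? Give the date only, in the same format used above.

The claim accrued on 8 April 2008 — the later of the 4 October 2006 act and the 8 April 2008 discovery.
Adding the 6 years base period to 8 April 2008 gives a deadline of 8 April 2014, before any tolling.

8 April 2014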